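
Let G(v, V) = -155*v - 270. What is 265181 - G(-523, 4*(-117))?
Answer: 184386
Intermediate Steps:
G(v, V) = -270 - 155*v
265181 - G(-523, 4*(-117)) = 265181 - (-270 - 155*(-523)) = 265181 - (-270 + 81065) = 265181 - 1*80795 = 265181 - 80795 = 184386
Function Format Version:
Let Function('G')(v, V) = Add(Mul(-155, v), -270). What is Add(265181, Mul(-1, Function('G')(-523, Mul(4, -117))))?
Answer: 184386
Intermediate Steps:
Function('G')(v, V) = Add(-270, Mul(-155, v))
Add(265181, Mul(-1, Function('G')(-523, Mul(4, -117)))) = Add(265181, Mul(-1, Add(-270, Mul(-155, -523)))) = Add(265181, Mul(-1, Add(-270, 81065))) = Add(265181, Mul(-1, 80795)) = Add(265181, -80795) = 184386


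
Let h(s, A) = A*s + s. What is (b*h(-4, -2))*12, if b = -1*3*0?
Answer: 0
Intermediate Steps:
h(s, A) = s + A*s
b = 0 (b = -3*0 = 0)
(b*h(-4, -2))*12 = (0*(-4*(1 - 2)))*12 = (0*(-4*(-1)))*12 = (0*4)*12 = 0*12 = 0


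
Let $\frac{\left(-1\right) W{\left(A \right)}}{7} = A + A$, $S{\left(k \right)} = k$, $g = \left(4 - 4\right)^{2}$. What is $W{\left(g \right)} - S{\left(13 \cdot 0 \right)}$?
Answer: $0$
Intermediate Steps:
$g = 0$ ($g = 0^{2} = 0$)
$W{\left(A \right)} = - 14 A$ ($W{\left(A \right)} = - 7 \left(A + A\right) = - 7 \cdot 2 A = - 14 A$)
$W{\left(g \right)} - S{\left(13 \cdot 0 \right)} = \left(-14\right) 0 - 13 \cdot 0 = 0 - 0 = 0 + 0 = 0$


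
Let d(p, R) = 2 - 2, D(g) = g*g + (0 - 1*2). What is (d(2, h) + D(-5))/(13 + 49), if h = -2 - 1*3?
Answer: 23/62 ≈ 0.37097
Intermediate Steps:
D(g) = -2 + g² (D(g) = g² + (0 - 2) = g² - 2 = -2 + g²)
h = -5 (h = -2 - 3 = -5)
d(p, R) = 0
(d(2, h) + D(-5))/(13 + 49) = (0 + (-2 + (-5)²))/(13 + 49) = (0 + (-2 + 25))/62 = (0 + 23)*(1/62) = 23*(1/62) = 23/62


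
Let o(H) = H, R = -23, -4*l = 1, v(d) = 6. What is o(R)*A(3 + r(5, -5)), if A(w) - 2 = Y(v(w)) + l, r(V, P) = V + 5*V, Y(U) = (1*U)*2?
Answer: -1265/4 ≈ -316.25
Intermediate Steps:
l = -¼ (l = -¼*1 = -¼ ≈ -0.25000)
Y(U) = 2*U (Y(U) = U*2 = 2*U)
r(V, P) = 6*V
A(w) = 55/4 (A(w) = 2 + (2*6 - ¼) = 2 + (12 - ¼) = 2 + 47/4 = 55/4)
o(R)*A(3 + r(5, -5)) = -23*55/4 = -1265/4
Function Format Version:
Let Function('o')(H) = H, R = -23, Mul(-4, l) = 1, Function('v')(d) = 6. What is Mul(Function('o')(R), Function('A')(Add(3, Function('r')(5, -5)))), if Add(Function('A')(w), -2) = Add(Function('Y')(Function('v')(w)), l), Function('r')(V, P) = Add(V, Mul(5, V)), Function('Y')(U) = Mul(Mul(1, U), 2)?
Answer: Rational(-1265, 4) ≈ -316.25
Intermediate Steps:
l = Rational(-1, 4) (l = Mul(Rational(-1, 4), 1) = Rational(-1, 4) ≈ -0.25000)
Function('Y')(U) = Mul(2, U) (Function('Y')(U) = Mul(U, 2) = Mul(2, U))
Function('r')(V, P) = Mul(6, V)
Function('A')(w) = Rational(55, 4) (Function('A')(w) = Add(2, Add(Mul(2, 6), Rational(-1, 4))) = Add(2, Add(12, Rational(-1, 4))) = Add(2, Rational(47, 4)) = Rational(55, 4))
Mul(Function('o')(R), Function('A')(Add(3, Function('r')(5, -5)))) = Mul(-23, Rational(55, 4)) = Rational(-1265, 4)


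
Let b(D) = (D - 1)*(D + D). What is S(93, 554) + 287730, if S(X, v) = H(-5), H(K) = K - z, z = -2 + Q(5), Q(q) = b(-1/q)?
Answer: 7193163/25 ≈ 2.8773e+5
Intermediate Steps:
b(D) = 2*D*(-1 + D) (b(D) = (-1 + D)*(2*D) = 2*D*(-1 + D))
Q(q) = -2*(-1 - 1/q)/q (Q(q) = 2*(-1/q)*(-1 - 1/q) = -2*(-1 - 1/q)/q)
z = -38/25 (z = -2 + 2*(1 + 5)/5² = -2 + 2*(1/25)*6 = -2 + 12/25 = -38/25 ≈ -1.5200)
H(K) = 38/25 + K (H(K) = K - 1*(-38/25) = K + 38/25 = 38/25 + K)
S(X, v) = -87/25 (S(X, v) = 38/25 - 5 = -87/25)
S(93, 554) + 287730 = -87/25 + 287730 = 7193163/25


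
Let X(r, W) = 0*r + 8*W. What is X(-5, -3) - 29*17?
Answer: -517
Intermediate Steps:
X(r, W) = 8*W (X(r, W) = 0 + 8*W = 8*W)
X(-5, -3) - 29*17 = 8*(-3) - 29*17 = -24 - 493 = -517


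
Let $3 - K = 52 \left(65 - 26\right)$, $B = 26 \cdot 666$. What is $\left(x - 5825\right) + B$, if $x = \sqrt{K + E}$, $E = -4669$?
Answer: $11491 + i \sqrt{6694} \approx 11491.0 + 81.817 i$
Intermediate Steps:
$B = 17316$
$K = -2025$ ($K = 3 - 52 \left(65 - 26\right) = 3 - 52 \cdot 39 = 3 - 2028 = -2025$)
$x = i \sqrt{6694}$ ($x = \sqrt{-2025 - 4669} = \sqrt{-6694} = i \sqrt{6694} \approx 81.817 i$)
$\left(x - 5825\right) + B = \left(i \sqrt{6694} - 5825\right) + 17316 = \left(-5825 + i \sqrt{6694}\right) + 17316 = 11491 + i \sqrt{6694}$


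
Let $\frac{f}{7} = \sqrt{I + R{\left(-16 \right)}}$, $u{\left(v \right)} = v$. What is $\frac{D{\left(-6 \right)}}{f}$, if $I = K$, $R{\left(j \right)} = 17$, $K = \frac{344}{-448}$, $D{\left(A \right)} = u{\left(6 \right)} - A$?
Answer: $\frac{8 \sqrt{1414}}{707} \approx 0.4255$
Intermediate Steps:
$D{\left(A \right)} = 6 - A$
$K = - \frac{43}{56}$ ($K = 344 \left(- \frac{1}{448}\right) = - \frac{43}{56} \approx -0.76786$)
$I = - \frac{43}{56} \approx -0.76786$
$f = \frac{3 \sqrt{1414}}{4}$ ($f = 7 \sqrt{- \frac{43}{56} + 17} = 7 \sqrt{\frac{909}{56}} = 7 \frac{3 \sqrt{1414}}{28} = \frac{3 \sqrt{1414}}{4} \approx 28.202$)
$\frac{D{\left(-6 \right)}}{f} = \frac{6 - -6}{\frac{3}{4} \sqrt{1414}} = \left(6 + 6\right) \frac{2 \sqrt{1414}}{2121} = 12 \frac{2 \sqrt{1414}}{2121} = \frac{8 \sqrt{1414}}{707}$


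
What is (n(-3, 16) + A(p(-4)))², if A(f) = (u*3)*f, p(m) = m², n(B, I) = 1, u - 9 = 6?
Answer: 519841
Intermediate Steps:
u = 15 (u = 9 + 6 = 15)
A(f) = 45*f (A(f) = (15*3)*f = 45*f)
(n(-3, 16) + A(p(-4)))² = (1 + 45*(-4)²)² = (1 + 45*16)² = (1 + 720)² = 721² = 519841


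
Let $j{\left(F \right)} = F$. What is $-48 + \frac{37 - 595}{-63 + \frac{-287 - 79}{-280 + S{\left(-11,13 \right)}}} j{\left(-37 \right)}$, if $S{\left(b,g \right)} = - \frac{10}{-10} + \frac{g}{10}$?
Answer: $- \frac{21851970}{57097} \approx -382.72$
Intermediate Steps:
$S{\left(b,g \right)} = 1 + \frac{g}{10}$ ($S{\left(b,g \right)} = \left(-10\right) \left(- \frac{1}{10}\right) + g \frac{1}{10} = 1 + \frac{g}{10}$)
$-48 + \frac{37 - 595}{-63 + \frac{-287 - 79}{-280 + S{\left(-11,13 \right)}}} j{\left(-37 \right)} = -48 + \frac{37 - 595}{-63 + \frac{-287 - 79}{-280 + \left(1 + \frac{1}{10} \cdot 13\right)}} \left(-37\right) = -48 + - \frac{558}{-63 - \frac{366}{-280 + \left(1 + \frac{13}{10}\right)}} \left(-37\right) = -48 + - \frac{558}{-63 - \frac{366}{-280 + \frac{23}{10}}} \left(-37\right) = -48 + - \frac{558}{-63 - \frac{366}{- \frac{2777}{10}}} \left(-37\right) = -48 + - \frac{558}{-63 - - \frac{3660}{2777}} \left(-37\right) = -48 + - \frac{558}{-63 + \frac{3660}{2777}} \left(-37\right) = -48 + - \frac{558}{- \frac{171291}{2777}} \left(-37\right) = -48 + \left(-558\right) \left(- \frac{2777}{171291}\right) \left(-37\right) = -48 + \frac{516522}{57097} \left(-37\right) = -48 - \frac{19111314}{57097} = - \frac{21851970}{57097}$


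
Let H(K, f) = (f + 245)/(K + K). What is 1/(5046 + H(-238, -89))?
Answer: 119/600435 ≈ 0.00019819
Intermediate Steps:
H(K, f) = (245 + f)/(2*K) (H(K, f) = (245 + f)/((2*K)) = (245 + f)*(1/(2*K)) = (245 + f)/(2*K))
1/(5046 + H(-238, -89)) = 1/(5046 + (½)*(245 - 89)/(-238)) = 1/(5046 + (½)*(-1/238)*156) = 1/(5046 - 39/119) = 1/(600435/119) = 119/600435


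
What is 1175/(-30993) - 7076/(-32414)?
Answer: 90610009/502303551 ≈ 0.18039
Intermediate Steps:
1175/(-30993) - 7076/(-32414) = 1175*(-1/30993) - 7076*(-1/32414) = -1175/30993 + 3538/16207 = 90610009/502303551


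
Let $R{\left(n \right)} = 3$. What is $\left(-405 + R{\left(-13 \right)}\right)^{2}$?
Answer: $161604$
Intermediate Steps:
$\left(-405 + R{\left(-13 \right)}\right)^{2} = \left(-405 + 3\right)^{2} = \left(-402\right)^{2} = 161604$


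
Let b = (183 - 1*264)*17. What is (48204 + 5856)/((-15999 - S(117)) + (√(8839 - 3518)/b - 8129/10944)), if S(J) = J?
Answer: -28738852326779528448/8567826318521674285 + 1294965522432*√5321/8567826318521674285 ≈ -3.3543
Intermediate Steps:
b = -1377 (b = (183 - 264)*17 = -81*17 = -1377)
(48204 + 5856)/((-15999 - S(117)) + (√(8839 - 3518)/b - 8129/10944)) = (48204 + 5856)/((-15999 - 1*117) + (√(8839 - 3518)/(-1377) - 8129/10944)) = 54060/((-15999 - 117) + (√5321*(-1/1377) - 8129*1/10944)) = 54060/(-16116 + (-√5321/1377 - 8129/10944)) = 54060/(-16116 + (-8129/10944 - √5321/1377)) = 54060/(-176381633/10944 - √5321/1377)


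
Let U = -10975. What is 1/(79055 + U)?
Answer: 1/68080 ≈ 1.4689e-5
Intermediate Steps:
1/(79055 + U) = 1/(79055 - 10975) = 1/68080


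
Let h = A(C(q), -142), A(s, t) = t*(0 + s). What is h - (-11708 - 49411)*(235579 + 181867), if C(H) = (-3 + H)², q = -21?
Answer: 25513800282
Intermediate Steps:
A(s, t) = s*t (A(s, t) = t*s = s*t)
h = -81792 (h = (-3 - 21)²*(-142) = (-24)²*(-142) = 576*(-142) = -81792)
h - (-11708 - 49411)*(235579 + 181867) = -81792 - (-11708 - 49411)*(235579 + 181867) = -81792 - (-61119)*417446 = -81792 - 1*(-25513882074) = -81792 + 25513882074 = 25513800282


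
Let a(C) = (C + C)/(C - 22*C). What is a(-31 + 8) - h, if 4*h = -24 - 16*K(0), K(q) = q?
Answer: 124/21 ≈ 5.9048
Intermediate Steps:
a(C) = -2/21 (a(C) = (2*C)/((-21*C)) = (2*C)*(-1/(21*C)) = -2/21)
h = -6 (h = (-24 - 16*0)/4 = (-24 + 0)/4 = (1/4)*(-24) = -6)
a(-31 + 8) - h = -2/21 - 1*(-6) = -2/21 + 6 = 124/21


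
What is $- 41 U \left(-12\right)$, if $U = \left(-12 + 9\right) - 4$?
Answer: $-3444$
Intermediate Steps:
$U = -7$ ($U = -3 - 4 = -7$)
$- 41 U \left(-12\right) = \left(-41\right) \left(-7\right) \left(-12\right) = 287 \left(-12\right) = -3444$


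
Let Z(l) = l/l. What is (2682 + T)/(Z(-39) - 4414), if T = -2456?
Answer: -226/4413 ≈ -0.051212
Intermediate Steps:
Z(l) = 1
(2682 + T)/(Z(-39) - 4414) = (2682 - 2456)/(1 - 4414) = 226/(-4413) = 226*(-1/4413) = -226/4413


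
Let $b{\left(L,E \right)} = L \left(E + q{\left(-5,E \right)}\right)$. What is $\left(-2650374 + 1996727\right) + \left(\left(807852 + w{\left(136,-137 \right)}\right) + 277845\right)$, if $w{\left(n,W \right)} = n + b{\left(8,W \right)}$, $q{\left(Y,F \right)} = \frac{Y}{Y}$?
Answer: $431098$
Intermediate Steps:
$q{\left(Y,F \right)} = 1$
$b{\left(L,E \right)} = L \left(1 + E\right)$ ($b{\left(L,E \right)} = L \left(E + 1\right) = L \left(1 + E\right)$)
$w{\left(n,W \right)} = 8 + n + 8 W$ ($w{\left(n,W \right)} = n + 8 \left(1 + W\right) = n + \left(8 + 8 W\right) = 8 + n + 8 W$)
$\left(-2650374 + 1996727\right) + \left(\left(807852 + w{\left(136,-137 \right)}\right) + 277845\right) = \left(-2650374 + 1996727\right) + \left(\left(807852 + \left(8 + 136 + 8 \left(-137\right)\right)\right) + 277845\right) = -653647 + \left(\left(807852 + \left(8 + 136 - 1096\right)\right) + 277845\right) = -653647 + \left(\left(807852 - 952\right) + 277845\right) = -653647 + \left(806900 + 277845\right) = -653647 + 1084745 = 431098$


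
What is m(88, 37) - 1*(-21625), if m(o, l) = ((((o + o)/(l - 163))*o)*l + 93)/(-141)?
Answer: 192375544/8883 ≈ 21657.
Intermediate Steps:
m(o, l) = -31/47 - 2*l*o²/(141*(-163 + l)) (m(o, l) = ((((2*o)/(-163 + l))*o)*l + 93)*(-1/141) = (((2*o/(-163 + l))*o)*l + 93)*(-1/141) = ((2*o²/(-163 + l))*l + 93)*(-1/141) = (2*l*o²/(-163 + l) + 93)*(-1/141) = (93 + 2*l*o²/(-163 + l))*(-1/141) = -31/47 - 2*l*o²/(141*(-163 + l)))
m(88, 37) - 1*(-21625) = (15159 - 93*37 - 2*37*88²)/(141*(-163 + 37)) - 1*(-21625) = (1/141)*(15159 - 3441 - 2*37*7744)/(-126) + 21625 = (1/141)*(-1/126)*(15159 - 3441 - 573056) + 21625 = (1/141)*(-1/126)*(-561338) + 21625 = 280669/8883 + 21625 = 192375544/8883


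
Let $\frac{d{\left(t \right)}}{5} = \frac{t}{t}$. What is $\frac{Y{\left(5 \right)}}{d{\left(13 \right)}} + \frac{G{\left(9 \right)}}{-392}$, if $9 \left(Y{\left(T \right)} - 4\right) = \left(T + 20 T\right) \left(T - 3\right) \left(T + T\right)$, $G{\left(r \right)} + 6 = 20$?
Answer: $\frac{19921}{420} \approx 47.431$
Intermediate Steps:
$G{\left(r \right)} = 14$ ($G{\left(r \right)} = -6 + 20 = 14$)
$Y{\left(T \right)} = 4 + \frac{14 T^{2} \left(-3 + T\right)}{3}$ ($Y{\left(T \right)} = 4 + \frac{\left(T + 20 T\right) \left(T - 3\right) \left(T + T\right)}{9} = 4 + \frac{21 T \left(-3 + T\right) 2 T}{9} = 4 + \frac{42 T^{2} \left(-3 + T\right)}{9} = 4 + \frac{14 T^{2} \left(-3 + T\right)}{3}$)
$d{\left(t \right)} = 5$ ($d{\left(t \right)} = 5 \frac{t}{t} = 5 \cdot 1 = 5$)
$\frac{Y{\left(5 \right)}}{d{\left(13 \right)}} + \frac{G{\left(9 \right)}}{-392} = \frac{4 - 14 \cdot 5^{2} + \frac{14 \cdot 5^{3}}{3}}{5} + \frac{14}{-392} = \left(4 - 350 + \frac{14}{3} \cdot 125\right) \frac{1}{5} + 14 \left(- \frac{1}{392}\right) = \left(4 - 350 + \frac{1750}{3}\right) \frac{1}{5} - \frac{1}{28} = \frac{712}{3} \cdot \frac{1}{5} - \frac{1}{28} = \frac{712}{15} - \frac{1}{28} = \frac{19921}{420}$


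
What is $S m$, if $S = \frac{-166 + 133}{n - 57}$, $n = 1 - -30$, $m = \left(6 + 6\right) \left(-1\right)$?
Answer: $- \frac{198}{13} \approx -15.231$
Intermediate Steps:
$m = -12$ ($m = 12 \left(-1\right) = -12$)
$n = 31$ ($n = 1 + 30 = 31$)
$S = \frac{33}{26}$ ($S = \frac{-166 + 133}{31 - 57} = - \frac{33}{-26} = \left(-33\right) \left(- \frac{1}{26}\right) = \frac{33}{26} \approx 1.2692$)
$S m = \frac{33}{26} \left(-12\right) = - \frac{198}{13}$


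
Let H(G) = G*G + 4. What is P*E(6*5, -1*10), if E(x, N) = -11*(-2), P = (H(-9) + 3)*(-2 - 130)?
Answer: -255552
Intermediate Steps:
H(G) = 4 + G² (H(G) = G² + 4 = 4 + G²)
P = -11616 (P = ((4 + (-9)²) + 3)*(-2 - 130) = ((4 + 81) + 3)*(-132) = (85 + 3)*(-132) = 88*(-132) = -11616)
E(x, N) = 22
P*E(6*5, -1*10) = -11616*22 = -255552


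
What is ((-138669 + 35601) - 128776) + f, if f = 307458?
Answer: 75614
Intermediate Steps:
((-138669 + 35601) - 128776) + f = ((-138669 + 35601) - 128776) + 307458 = (-103068 - 128776) + 307458 = -231844 + 307458 = 75614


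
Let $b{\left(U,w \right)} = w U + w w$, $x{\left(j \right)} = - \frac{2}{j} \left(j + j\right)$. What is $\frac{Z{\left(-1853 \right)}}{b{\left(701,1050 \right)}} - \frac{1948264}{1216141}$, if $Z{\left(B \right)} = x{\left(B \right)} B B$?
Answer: $- \frac{596617397314}{65762824575} \approx -9.0723$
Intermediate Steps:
$x{\left(j \right)} = -4$ ($x{\left(j \right)} = - \frac{2}{j} 2 j = -4$)
$Z{\left(B \right)} = - 4 B^{2}$ ($Z{\left(B \right)} = - 4 B B = - 4 B^{2}$)
$b{\left(U,w \right)} = w^{2} + U w$ ($b{\left(U,w \right)} = U w + w^{2} = w^{2} + U w$)
$\frac{Z{\left(-1853 \right)}}{b{\left(701,1050 \right)}} - \frac{1948264}{1216141} = \frac{\left(-4\right) \left(-1853\right)^{2}}{1050 \left(701 + 1050\right)} - \frac{1948264}{1216141} = \frac{\left(-4\right) 3433609}{1050 \cdot 1751} - \frac{1948264}{1216141} = - \frac{13734436}{1838550} - \frac{1948264}{1216141} = \left(-13734436\right) \frac{1}{1838550} - \frac{1948264}{1216141} = - \frac{403954}{54075} - \frac{1948264}{1216141} = - \frac{596617397314}{65762824575}$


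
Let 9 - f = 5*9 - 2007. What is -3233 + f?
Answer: -1262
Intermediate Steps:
f = 1971 (f = 9 - (5*9 - 2007) = 9 - (45 - 2007) = 9 - 1*(-1962) = 9 + 1962 = 1971)
-3233 + f = -3233 + 1971 = -1262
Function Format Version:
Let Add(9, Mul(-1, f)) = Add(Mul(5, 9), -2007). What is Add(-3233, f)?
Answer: -1262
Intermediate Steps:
f = 1971 (f = Add(9, Mul(-1, Add(Mul(5, 9), -2007))) = Add(9, Mul(-1, Add(45, -2007))) = Add(9, Mul(-1, -1962)) = Add(9, 1962) = 1971)
Add(-3233, f) = Add(-3233, 1971) = -1262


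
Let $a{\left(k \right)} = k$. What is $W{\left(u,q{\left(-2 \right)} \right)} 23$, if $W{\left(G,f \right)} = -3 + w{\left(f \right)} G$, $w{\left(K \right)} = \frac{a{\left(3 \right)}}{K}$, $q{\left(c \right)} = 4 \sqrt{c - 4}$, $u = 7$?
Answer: $-69 - \frac{161 i \sqrt{6}}{8} \approx -69.0 - 49.296 i$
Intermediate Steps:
$q{\left(c \right)} = 4 \sqrt{-4 + c}$
$w{\left(K \right)} = \frac{3}{K}$
$W{\left(G,f \right)} = -3 + \frac{3 G}{f}$ ($W{\left(G,f \right)} = -3 + \frac{3}{f} G = -3 + \frac{3 G}{f}$)
$W{\left(u,q{\left(-2 \right)} \right)} 23 = \left(-3 + 3 \cdot 7 \frac{1}{4 \sqrt{-4 - 2}}\right) 23 = \left(-3 + 3 \cdot 7 \frac{1}{4 \sqrt{-6}}\right) 23 = \left(-3 + 3 \cdot 7 \frac{1}{4 i \sqrt{6}}\right) 23 = \left(-3 + 3 \cdot 7 \left(- \frac{i \sqrt{6}}{24}\right)\right) 23 = \left(-3 - \frac{7 i \sqrt{6}}{8}\right) 23 = -69 - \frac{161 i \sqrt{6}}{8}$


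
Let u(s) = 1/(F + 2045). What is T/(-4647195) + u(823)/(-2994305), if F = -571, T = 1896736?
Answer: -1674288915813343/4102177147375230 ≈ -0.40815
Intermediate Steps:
u(s) = 1/1474 (u(s) = 1/(-571 + 2045) = 1/1474)
T/(-4647195) + u(823)/(-2994305) = 1896736/(-4647195) + (1/1474)/(-2994305) = 1896736*(-1/4647195) + (1/1474)*(-1/2994305) = -1896736/4647195 - 1/4413605570 = -1674288915813343/4102177147375230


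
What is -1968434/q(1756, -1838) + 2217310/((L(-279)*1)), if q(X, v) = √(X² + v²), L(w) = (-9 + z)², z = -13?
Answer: 1108655/242 - 75709*√1615445/124265 ≈ 3806.9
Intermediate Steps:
L(w) = 484 (L(w) = (-9 - 13)² = (-22)² = 484)
-1968434/q(1756, -1838) + 2217310/((L(-279)*1)) = -1968434/√(1756² + (-1838)²) + 2217310/((484*1)) = -1968434/√(3083536 + 3378244) + 2217310/484 = -1968434*√1615445/3230890 + 2217310*(1/484) = -1968434*√1615445/3230890 + 1108655/242 = -75709*√1615445/124265 + 1108655/242 = 1108655/242 - 75709*√1615445/124265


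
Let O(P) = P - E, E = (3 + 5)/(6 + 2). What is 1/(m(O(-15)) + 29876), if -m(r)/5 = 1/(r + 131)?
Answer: 23/687147 ≈ 3.3472e-5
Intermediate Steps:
E = 1 (E = 8/8 = 8*(⅛) = 1)
O(P) = -1 + P (O(P) = P - 1*1 = P - 1 = -1 + P)
m(r) = -5/(131 + r) (m(r) = -5/(r + 131) = -5/(131 + r))
1/(m(O(-15)) + 29876) = 1/(-5/(131 + (-1 - 15)) + 29876) = 1/(-5/(131 - 16) + 29876) = 1/(-5/115 + 29876) = 1/(-5*1/115 + 29876) = 1/(-1/23 + 29876) = 1/(687147/23) = 23/687147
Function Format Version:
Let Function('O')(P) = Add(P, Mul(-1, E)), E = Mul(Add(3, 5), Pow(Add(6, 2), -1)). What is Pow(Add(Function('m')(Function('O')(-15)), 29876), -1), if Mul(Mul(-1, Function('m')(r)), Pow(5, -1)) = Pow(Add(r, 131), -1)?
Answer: Rational(23, 687147) ≈ 3.3472e-5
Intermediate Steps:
E = 1 (E = Mul(8, Pow(8, -1)) = Mul(8, Rational(1, 8)) = 1)
Function('O')(P) = Add(-1, P) (Function('O')(P) = Add(P, Mul(-1, 1)) = Add(P, -1) = Add(-1, P))
Function('m')(r) = Mul(-5, Pow(Add(131, r), -1)) (Function('m')(r) = Mul(-5, Pow(Add(r, 131), -1)) = Mul(-5, Pow(Add(131, r), -1)))
Pow(Add(Function('m')(Function('O')(-15)), 29876), -1) = Pow(Add(Mul(-5, Pow(Add(131, Add(-1, -15)), -1)), 29876), -1) = Pow(Add(Mul(-5, Pow(Add(131, -16), -1)), 29876), -1) = Pow(Add(Mul(-5, Pow(115, -1)), 29876), -1) = Pow(Add(Mul(-5, Rational(1, 115)), 29876), -1) = Pow(Add(Rational(-1, 23), 29876), -1) = Pow(Rational(687147, 23), -1) = Rational(23, 687147)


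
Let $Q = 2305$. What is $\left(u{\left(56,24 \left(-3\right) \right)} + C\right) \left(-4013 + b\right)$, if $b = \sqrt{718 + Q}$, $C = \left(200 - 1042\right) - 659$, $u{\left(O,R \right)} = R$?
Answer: $6312449 - 1573 \sqrt{3023} \approx 6.226 \cdot 10^{6}$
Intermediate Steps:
$C = -1501$ ($C = -842 - 659 = -1501$)
$b = \sqrt{3023}$ ($b = \sqrt{718 + 2305} = \sqrt{3023} \approx 54.982$)
$\left(u{\left(56,24 \left(-3\right) \right)} + C\right) \left(-4013 + b\right) = \left(24 \left(-3\right) - 1501\right) \left(-4013 + \sqrt{3023}\right) = \left(-72 - 1501\right) \left(-4013 + \sqrt{3023}\right) = - 1573 \left(-4013 + \sqrt{3023}\right) = 6312449 - 1573 \sqrt{3023}$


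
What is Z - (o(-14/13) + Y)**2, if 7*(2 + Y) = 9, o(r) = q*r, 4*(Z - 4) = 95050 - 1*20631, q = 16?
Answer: 605729479/33124 ≈ 18287.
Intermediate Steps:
Z = 74435/4 (Z = 4 + (95050 - 1*20631)/4 = 4 + (95050 - 20631)/4 = 4 + (1/4)*74419 = 4 + 74419/4 = 74435/4 ≈ 18609.)
o(r) = 16*r
Y = -5/7 (Y = -2 + (1/7)*9 = -2 + 9/7 = -5/7 ≈ -0.71429)
Z - (o(-14/13) + Y)**2 = 74435/4 - (16*(-14/13) - 5/7)**2 = 74435/4 - (-224/13 - 5/7)**2 = 74435/4 - (-1633/91)**2 = 74435/4 - 1*2666689/8281 = 74435/4 - 2666689/8281 = 605729479/33124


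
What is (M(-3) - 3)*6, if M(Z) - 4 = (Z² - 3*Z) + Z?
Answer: 96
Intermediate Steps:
M(Z) = 4 + Z² - 2*Z (M(Z) = 4 + ((Z² - 3*Z) + Z) = 4 + (Z² - 2*Z) = 4 + Z² - 2*Z)
(M(-3) - 3)*6 = ((4 + (-3)² - 2*(-3)) - 3)*6 = ((4 + 9 + 6) - 3)*6 = (19 - 3)*6 = 16*6 = 96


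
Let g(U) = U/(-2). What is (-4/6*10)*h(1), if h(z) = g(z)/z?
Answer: 10/3 ≈ 3.3333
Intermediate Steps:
g(U) = -U/2 (g(U) = U*(-1/2) = -U/2)
h(z) = -1/2 (h(z) = (-z/2)/z = -1/2)
(-4/6*10)*h(1) = (-4/6*10)*(-1/2) = (-2*1/3*10)*(-1/2) = -2/3*10*(-1/2) = -20/3*(-1/2) = 10/3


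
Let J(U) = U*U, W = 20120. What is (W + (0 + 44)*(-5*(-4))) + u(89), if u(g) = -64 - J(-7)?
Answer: 20887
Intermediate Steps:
J(U) = U**2
u(g) = -113 (u(g) = -64 - 1*(-7)**2 = -64 - 1*49 = -64 - 49 = -113)
(W + (0 + 44)*(-5*(-4))) + u(89) = (20120 + (0 + 44)*(-5*(-4))) - 113 = (20120 + 44*20) - 113 = (20120 + 880) - 113 = 21000 - 113 = 20887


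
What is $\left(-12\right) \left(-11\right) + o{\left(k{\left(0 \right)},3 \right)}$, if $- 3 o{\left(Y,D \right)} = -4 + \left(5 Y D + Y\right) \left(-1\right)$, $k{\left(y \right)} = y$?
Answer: $\frac{400}{3} \approx 133.33$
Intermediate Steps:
$o{\left(Y,D \right)} = \frac{4}{3} + \frac{Y}{3} + \frac{5 D Y}{3}$ ($o{\left(Y,D \right)} = - \frac{-4 + \left(5 Y D + Y\right) \left(-1\right)}{3} = - \frac{-4 + \left(5 D Y + Y\right) \left(-1\right)}{3} = - \frac{-4 + \left(Y + 5 D Y\right) \left(-1\right)}{3} = - \frac{-4 - \left(Y + 5 D Y\right)}{3} = - \frac{-4 - Y - 5 D Y}{3} = \frac{4}{3} + \frac{Y}{3} + \frac{5 D Y}{3}$)
$\left(-12\right) \left(-11\right) + o{\left(k{\left(0 \right)},3 \right)} = \left(-12\right) \left(-11\right) + \left(\frac{4}{3} + \frac{1}{3} \cdot 0 + \frac{5}{3} \cdot 3 \cdot 0\right) = 132 + \left(\frac{4}{3} + 0 + 0\right) = 132 + \frac{4}{3} = \frac{400}{3}$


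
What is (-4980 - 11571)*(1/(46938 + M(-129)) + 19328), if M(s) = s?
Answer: -1663788085167/5201 ≈ -3.1990e+8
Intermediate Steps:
(-4980 - 11571)*(1/(46938 + M(-129)) + 19328) = (-4980 - 11571)*(1/(46938 - 129) + 19328) = -16551*(1/46809 + 19328) = -16551*904724353/46809 = -1663788085167/5201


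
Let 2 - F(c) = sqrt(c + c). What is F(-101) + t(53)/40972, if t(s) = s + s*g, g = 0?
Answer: 81997/40972 - I*sqrt(202) ≈ 2.0013 - 14.213*I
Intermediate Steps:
t(s) = s (t(s) = s + s*0 = s + 0 = s)
F(c) = 2 - sqrt(2)*sqrt(c) (F(c) = 2 - sqrt(c + c) = 2 - sqrt(2*c) = 2 - sqrt(2)*sqrt(c))
F(-101) + t(53)/40972 = (2 - sqrt(2)*sqrt(-101)) + 53/40972 = (2 - sqrt(2)*I*sqrt(101)) + 53*(1/40972) = (2 - I*sqrt(202)) + 53/40972 = 81997/40972 - I*sqrt(202)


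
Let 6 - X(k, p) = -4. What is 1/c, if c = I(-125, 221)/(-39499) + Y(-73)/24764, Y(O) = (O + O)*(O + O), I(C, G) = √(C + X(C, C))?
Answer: 51472910477460839/44306116495384556 + 1513936671019*I*√115/44306116495384556 ≈ 1.1618 + 0.00036643*I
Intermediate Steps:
X(k, p) = 10 (X(k, p) = 6 - 1*(-4) = 6 + 4 = 10)
I(C, G) = √(10 + C) (I(C, G) = √(C + 10) = √(10 + C))
Y(O) = 4*O² (Y(O) = (2*O)*(2*O) = 4*O²)
c = 5329/6191 - I*√115/39499 (c = √(10 - 125)/(-39499) + (4*(-73)²)/24764 = √(-115)*(-1/39499) + (4*5329)*(1/24764) = (I*√115)*(-1/39499) + 21316*(1/24764) = -I*√115/39499 + 5329/6191 = 5329/6191 - I*√115/39499 ≈ 0.86077 - 0.0002715*I)
1/c = 1/(5329/6191 - I*√115/39499)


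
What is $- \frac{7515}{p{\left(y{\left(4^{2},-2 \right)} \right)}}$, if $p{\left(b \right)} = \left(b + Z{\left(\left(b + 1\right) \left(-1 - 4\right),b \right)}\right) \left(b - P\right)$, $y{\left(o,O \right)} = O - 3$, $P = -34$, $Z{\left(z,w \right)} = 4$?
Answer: $\frac{7515}{29} \approx 259.14$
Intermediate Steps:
$y{\left(o,O \right)} = -3 + O$ ($y{\left(o,O \right)} = O - 3 = -3 + O$)
$p{\left(b \right)} = \left(4 + b\right) \left(34 + b\right)$ ($p{\left(b \right)} = \left(b + 4\right) \left(b - -34\right) = \left(4 + b\right) \left(b + 34\right) = \left(4 + b\right) \left(34 + b\right)$)
$- \frac{7515}{p{\left(y{\left(4^{2},-2 \right)} \right)}} = - \frac{7515}{136 + \left(-3 - 2\right)^{2} + 38 \left(-3 - 2\right)} = - \frac{7515}{136 + \left(-5\right)^{2} + 38 \left(-5\right)} = - \frac{7515}{136 + 25 - 190} = - \frac{7515}{-29} = \left(-7515\right) \left(- \frac{1}{29}\right) = \frac{7515}{29}$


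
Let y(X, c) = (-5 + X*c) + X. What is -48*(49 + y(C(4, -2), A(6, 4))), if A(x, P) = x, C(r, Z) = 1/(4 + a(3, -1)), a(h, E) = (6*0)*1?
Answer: -2196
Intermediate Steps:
a(h, E) = 0 (a(h, E) = 0*1 = 0)
C(r, Z) = ¼ (C(r, Z) = 1/(4 + 0) = 1/4 = ¼)
y(X, c) = -5 + X + X*c
-48*(49 + y(C(4, -2), A(6, 4))) = -48*(49 + (-5 + ¼ + (¼)*6)) = -48*(49 + (-5 + ¼ + 3/2)) = -48*(49 - 13/4) = -48*183/4 = -2196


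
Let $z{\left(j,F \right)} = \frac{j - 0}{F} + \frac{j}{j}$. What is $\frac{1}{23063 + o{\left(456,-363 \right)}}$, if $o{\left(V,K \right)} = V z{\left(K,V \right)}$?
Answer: $\frac{1}{23156} \approx 4.3185 \cdot 10^{-5}$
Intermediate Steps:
$z{\left(j,F \right)} = 1 + \frac{j}{F}$ ($z{\left(j,F \right)} = \frac{j + 0}{F} + 1 = \frac{j}{F} + 1 = 1 + \frac{j}{F}$)
$o{\left(V,K \right)} = K + V$ ($o{\left(V,K \right)} = V \frac{V + K}{V} = V \frac{K + V}{V} = K + V$)
$\frac{1}{23063 + o{\left(456,-363 \right)}} = \frac{1}{23063 + \left(-363 + 456\right)} = \frac{1}{23063 + 93} = \frac{1}{23156}$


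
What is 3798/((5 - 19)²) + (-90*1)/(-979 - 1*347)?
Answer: 421149/21658 ≈ 19.445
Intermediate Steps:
3798/((5 - 19)²) + (-90*1)/(-979 - 1*347) = 3798/((-14)²) - 90/(-979 - 347) = 3798/196 - 90/(-1326) = 3798*(1/196) - 90*(-1/1326) = 1899/98 + 15/221 = 421149/21658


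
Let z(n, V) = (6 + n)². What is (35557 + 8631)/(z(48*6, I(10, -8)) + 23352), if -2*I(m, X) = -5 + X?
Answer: 11047/27447 ≈ 0.40248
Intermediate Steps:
I(m, X) = 5/2 - X/2 (I(m, X) = -(-5 + X)/2 = 5/2 - X/2)
(35557 + 8631)/(z(48*6, I(10, -8)) + 23352) = (35557 + 8631)/((6 + 48*6)² + 23352) = 44188/((6 + 288)² + 23352) = 44188/(294² + 23352) = 44188/(86436 + 23352) = 44188/109788 = 44188*(1/109788) = 11047/27447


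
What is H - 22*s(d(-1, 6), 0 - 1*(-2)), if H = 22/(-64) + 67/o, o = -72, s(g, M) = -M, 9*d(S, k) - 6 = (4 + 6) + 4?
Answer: 12305/288 ≈ 42.726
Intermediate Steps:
d(S, k) = 20/9 (d(S, k) = ⅔ + ((4 + 6) + 4)/9 = ⅔ + (10 + 4)/9 = ⅔ + (⅑)*14 = ⅔ + 14/9 = 20/9)
H = -367/288 (H = 22/(-64) + 67/(-72) = 22*(-1/64) + 67*(-1/72) = -11/32 - 67/72 = -367/288 ≈ -1.2743)
H - 22*s(d(-1, 6), 0 - 1*(-2)) = -367/288 - (-22)*(0 - 1*(-2)) = -367/288 - (-22)*(0 + 2) = -367/288 - (-22)*2 = -367/288 - 22*(-2) = -367/288 + 44 = 12305/288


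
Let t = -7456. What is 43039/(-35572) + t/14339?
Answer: -882361053/510066908 ≈ -1.7299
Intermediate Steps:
43039/(-35572) + t/14339 = 43039/(-35572) - 7456/14339 = 43039*(-1/35572) - 7456*1/14339 = -43039/35572 - 7456/14339 = -882361053/510066908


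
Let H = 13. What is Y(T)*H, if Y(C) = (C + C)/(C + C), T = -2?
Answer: 13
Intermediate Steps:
Y(C) = 1 (Y(C) = (2*C)/((2*C)) = (2*C)*(1/(2*C)) = 1)
Y(T)*H = 1*13 = 13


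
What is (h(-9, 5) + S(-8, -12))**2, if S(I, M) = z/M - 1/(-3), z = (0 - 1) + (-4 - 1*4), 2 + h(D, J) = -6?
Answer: 6889/144 ≈ 47.840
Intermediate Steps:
h(D, J) = -8 (h(D, J) = -2 - 6 = -8)
z = -9 (z = -1 + (-4 - 4) = -1 - 8 = -9)
S(I, M) = 1/3 - 9/M (S(I, M) = -9/M - 1/(-3) = -9/M - 1*(-1/3) = -9/M + 1/3 = 1/3 - 9/M)
(h(-9, 5) + S(-8, -12))**2 = (-8 + (1/3)*(-27 - 12)/(-12))**2 = (-8 + (1/3)*(-1/12)*(-39))**2 = (-8 + 13/12)**2 = (-83/12)**2 = 6889/144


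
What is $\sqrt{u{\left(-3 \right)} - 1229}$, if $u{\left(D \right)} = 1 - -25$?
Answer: $i \sqrt{1203} \approx 34.684 i$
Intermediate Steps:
$u{\left(D \right)} = 26$ ($u{\left(D \right)} = 1 + 25 = 26$)
$\sqrt{u{\left(-3 \right)} - 1229} = \sqrt{26 - 1229} = \sqrt{-1203} = i \sqrt{1203}$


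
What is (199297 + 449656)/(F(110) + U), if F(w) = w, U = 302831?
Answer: 648953/302941 ≈ 2.1422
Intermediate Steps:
(199297 + 449656)/(F(110) + U) = (199297 + 449656)/(110 + 302831) = 648953/302941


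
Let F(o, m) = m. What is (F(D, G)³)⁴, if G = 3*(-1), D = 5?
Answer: 531441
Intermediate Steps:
G = -3
(F(D, G)³)⁴ = ((-3)³)⁴ = (-27)⁴ = 531441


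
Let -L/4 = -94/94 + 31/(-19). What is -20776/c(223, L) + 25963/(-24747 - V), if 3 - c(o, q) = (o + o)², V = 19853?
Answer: -4237768619/8871519800 ≈ -0.47768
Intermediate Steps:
L = 200/19 (L = -4*(-94/94 + 31/(-19)) = -4*(-94*1/94 + 31*(-1/19)) = -4*(-1 - 31/19) = -4*(-50/19) = 200/19 ≈ 10.526)
c(o, q) = 3 - 4*o² (c(o, q) = 3 - (o + o)² = 3 - (2*o)² = 3 - 4*o²)
-20776/c(223, L) + 25963/(-24747 - V) = -20776/(3 - 4*223²) + 25963/(-24747 - 1*19853) = -20776/(3 - 4*49729) + 25963/(-24747 - 19853) = -20776/(3 - 198916) + 25963/(-44600) = -20776/(-198913) + 25963*(-1/44600) = -20776*(-1/198913) - 25963/44600 = 20776/198913 - 25963/44600 = -4237768619/8871519800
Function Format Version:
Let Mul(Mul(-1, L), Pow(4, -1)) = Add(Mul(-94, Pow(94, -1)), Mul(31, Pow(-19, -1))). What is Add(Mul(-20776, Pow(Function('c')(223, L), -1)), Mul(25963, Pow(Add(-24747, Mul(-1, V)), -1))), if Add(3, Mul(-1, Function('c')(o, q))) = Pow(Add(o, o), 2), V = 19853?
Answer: Rational(-4237768619, 8871519800) ≈ -0.47768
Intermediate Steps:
L = Rational(200, 19) (L = Mul(-4, Add(Mul(-94, Pow(94, -1)), Mul(31, Pow(-19, -1)))) = Mul(-4, Add(Mul(-94, Rational(1, 94)), Mul(31, Rational(-1, 19)))) = Mul(-4, Add(-1, Rational(-31, 19))) = Mul(-4, Rational(-50, 19)) = Rational(200, 19) ≈ 10.526)
Function('c')(o, q) = Add(3, Mul(-4, Pow(o, 2))) (Function('c')(o, q) = Add(3, Mul(-1, Pow(Add(o, o), 2))) = Add(3, Mul(-1, Pow(Mul(2, o), 2))) = Add(3, Mul(-1, Mul(4, Pow(o, 2)))) = Add(3, Mul(-4, Pow(o, 2))))
Add(Mul(-20776, Pow(Function('c')(223, L), -1)), Mul(25963, Pow(Add(-24747, Mul(-1, V)), -1))) = Add(Mul(-20776, Pow(Add(3, Mul(-4, Pow(223, 2))), -1)), Mul(25963, Pow(Add(-24747, Mul(-1, 19853)), -1))) = Add(Mul(-20776, Pow(Add(3, Mul(-4, 49729)), -1)), Mul(25963, Pow(Add(-24747, -19853), -1))) = Add(Mul(-20776, Pow(Add(3, -198916), -1)), Mul(25963, Pow(-44600, -1))) = Add(Mul(-20776, Pow(-198913, -1)), Mul(25963, Rational(-1, 44600))) = Add(Mul(-20776, Rational(-1, 198913)), Rational(-25963, 44600)) = Add(Rational(20776, 198913), Rational(-25963, 44600)) = Rational(-4237768619, 8871519800)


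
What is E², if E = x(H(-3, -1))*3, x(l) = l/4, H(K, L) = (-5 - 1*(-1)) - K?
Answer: 9/16 ≈ 0.56250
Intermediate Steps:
H(K, L) = -4 - K (H(K, L) = (-5 + 1) - K = -4 - K)
x(l) = l/4 (x(l) = l*(¼) = l/4)
E = -¾ (E = ((-4 - 1*(-3))/4)*3 = ((-4 + 3)/4)*3 = ((¼)*(-1))*3 = -¼*3 = -¾ ≈ -0.75000)
E² = (-¾)² = 9/16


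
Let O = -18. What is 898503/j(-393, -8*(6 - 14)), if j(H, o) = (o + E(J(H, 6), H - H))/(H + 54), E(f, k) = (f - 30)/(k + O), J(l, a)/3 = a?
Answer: -913777551/194 ≈ -4.7102e+6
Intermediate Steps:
J(l, a) = 3*a
E(f, k) = (-30 + f)/(-18 + k) (E(f, k) = (f - 30)/(k - 18) = (-30 + f)/(-18 + k))
j(H, o) = (2/3 + o)/(54 + H) (j(H, o) = (o + (-30 + 3*6)/(-18 + (H - H)))/(H + 54) = (o + (-30 + 18)/(-18 + 0))/(54 + H) = (o - 12/(-18))/(54 + H) = (o - 1/18*(-12))/(54 + H) = (o + 2/3)/(54 + H) = (2/3 + o)/(54 + H))
898503/j(-393, -8*(6 - 14)) = 898503/(((2/3 - 8*(6 - 14))/(54 - 393))) = 898503/(((2/3 - 8*(-8))/(-339))) = 898503/((-(2/3 + 64)/339)) = 898503/((-1/339*194/3)) = 898503/(-194/1017) = 898503*(-1017/194) = -913777551/194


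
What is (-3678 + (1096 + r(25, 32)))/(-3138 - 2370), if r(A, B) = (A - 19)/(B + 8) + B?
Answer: 16999/36720 ≈ 0.46294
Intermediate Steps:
r(A, B) = B + (-19 + A)/(8 + B) (r(A, B) = (-19 + A)/(8 + B) + B = B + (-19 + A)/(8 + B))
(-3678 + (1096 + r(25, 32)))/(-3138 - 2370) = (-3678 + (1096 + (-19 + 25 + 32**2 + 8*32)/(8 + 32)))/(-3138 - 2370) = (-3678 + (1096 + (-19 + 25 + 1024 + 256)/40))/(-5508) = (-3678 + (1096 + (1/40)*1286))*(-1/5508) = (-3678 + (1096 + 643/20))*(-1/5508) = (-3678 + 22563/20)*(-1/5508) = -50997/20*(-1/5508) = 16999/36720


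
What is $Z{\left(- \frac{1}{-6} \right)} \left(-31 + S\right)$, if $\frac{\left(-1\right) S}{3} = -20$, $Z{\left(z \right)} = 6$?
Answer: $174$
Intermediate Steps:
$S = 60$ ($S = \left(-3\right) \left(-20\right) = 60$)
$Z{\left(- \frac{1}{-6} \right)} \left(-31 + S\right) = 6 \left(-31 + 60\right) = 6 \cdot 29 = 174$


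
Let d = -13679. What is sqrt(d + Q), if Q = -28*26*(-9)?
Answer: I*sqrt(7127) ≈ 84.422*I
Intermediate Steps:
Q = 6552 (Q = -728*(-9) = 6552)
sqrt(d + Q) = sqrt(-13679 + 6552) = sqrt(-7127) = I*sqrt(7127)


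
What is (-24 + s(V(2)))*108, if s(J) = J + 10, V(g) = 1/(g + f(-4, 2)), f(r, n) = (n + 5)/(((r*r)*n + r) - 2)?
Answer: -86400/59 ≈ -1464.4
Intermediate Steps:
f(r, n) = (5 + n)/(-2 + r + n*r**2) (f(r, n) = (5 + n)/((r**2*n + r) - 2) = (5 + n)/((n*r**2 + r) - 2) = (5 + n)/((r + n*r**2) - 2) = (5 + n)/(-2 + r + n*r**2))
V(g) = 1/(7/26 + g) (V(g) = 1/(g + (5 + 2)/(-2 - 4 + 2*(-4)**2)) = 1/(g + 7/(-2 - 4 + 2*16)) = 1/(g + 7/(-2 - 4 + 32)) = 1/(g + 7/26) = 1/(7/26 + g))
s(J) = 10 + J
(-24 + s(V(2)))*108 = (-24 + (10 + 26/(7 + 26*2)))*108 = (-24 + (10 + 26/(7 + 52)))*108 = (-24 + (10 + 26/59))*108 = (-24 + 616/59)*108 = -800/59*108 = -86400/59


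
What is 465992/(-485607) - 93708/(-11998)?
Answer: 19957144370/2913156393 ≈ 6.8507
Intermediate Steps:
465992/(-485607) - 93708/(-11998) = 465992*(-1/485607) - 93708*(-1/11998) = -465992/485607 + 46854/5999 = 19957144370/2913156393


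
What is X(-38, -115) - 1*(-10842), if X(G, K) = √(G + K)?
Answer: 10842 + 3*I*√17 ≈ 10842.0 + 12.369*I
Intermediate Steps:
X(-38, -115) - 1*(-10842) = √(-38 - 115) - 1*(-10842) = √(-153) + 10842 = 3*I*√17 + 10842 = 10842 + 3*I*√17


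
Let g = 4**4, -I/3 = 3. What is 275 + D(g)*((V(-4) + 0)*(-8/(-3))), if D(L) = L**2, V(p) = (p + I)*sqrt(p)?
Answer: 275 - 13631488*I/3 ≈ 275.0 - 4.5438e+6*I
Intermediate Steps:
I = -9 (I = -3*3 = -9)
g = 256
V(p) = sqrt(p)*(-9 + p) (V(p) = (p - 9)*sqrt(p) = (-9 + p)*sqrt(p) = sqrt(p)*(-9 + p))
275 + D(g)*((V(-4) + 0)*(-8/(-3))) = 275 + 256**2*((sqrt(-4)*(-9 - 4) + 0)*(-8/(-3))) = 275 + 65536*(((2*I)*(-13) + 0)*(-8*(-1/3))) = 275 + 65536*((-26*I + 0)*(8/3)) = 275 + 65536*(-26*I*(8/3)) = 275 + 65536*(-208*I/3) = 275 - 13631488*I/3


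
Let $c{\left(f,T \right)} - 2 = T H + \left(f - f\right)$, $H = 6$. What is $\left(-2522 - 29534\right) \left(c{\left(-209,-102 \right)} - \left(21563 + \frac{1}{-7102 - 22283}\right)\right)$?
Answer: $\frac{20886202329824}{29385} \approx 7.1078 \cdot 10^{8}$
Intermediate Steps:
$c{\left(f,T \right)} = 2 + 6 T$ ($c{\left(f,T \right)} = 2 + \left(T 6 + \left(f - f\right)\right) = 2 + \left(6 T + 0\right) = 2 + 6 T$)
$\left(-2522 - 29534\right) \left(c{\left(-209,-102 \right)} - \left(21563 + \frac{1}{-7102 - 22283}\right)\right) = \left(-2522 - 29534\right) \left(\left(2 + 6 \left(-102\right)\right) - \left(21563 + \frac{1}{-7102 - 22283}\right)\right) = - 32056 \left(\left(2 - 612\right) - \frac{633628754}{29385}\right) = - 32056 \left(-610 - \frac{633628754}{29385}\right) = \left(-32056\right) \left(- \frac{651553604}{29385}\right) = \frac{20886202329824}{29385}$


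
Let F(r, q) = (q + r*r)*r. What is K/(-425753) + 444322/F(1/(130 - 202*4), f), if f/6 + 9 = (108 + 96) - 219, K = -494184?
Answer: 58958286975367405512/28182504829735 ≈ 2.0920e+6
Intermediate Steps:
f = -144 (f = -54 + 6*((108 + 96) - 219) = -54 + 6*(204 - 219) = -54 + 6*(-15) = -54 - 90 = -144)
F(r, q) = r*(q + r**2) (F(r, q) = (q + r**2)*r = r*(q + r**2))
K/(-425753) + 444322/F(1/(130 - 202*4), f) = -494184/(-425753) + 444322/(((-144 + (1/(130 - 202*4))**2)/(130 - 202*4))) = -494184*(-1/425753) + 444322/(((-144 + (1/(130 - 808))**2)/(130 - 808))) = 494184/425753 + 444322/(((-144 + (1/(-678))**2)/(-678))) = 494184/425753 + 444322/((-(-144 + (-1/678)**2)/678)) = 494184/425753 + 444322/((-(-144 + 1/459684)/678)) = 494184/425753 + 444322/((-1/678*(-66194495/459684))) = 494184/425753 + 444322/(66194495/311665752) = 494184/425753 + 444322*(311665752/66194495) = 494184/425753 + 138479950260144/66194495 = 58958286975367405512/28182504829735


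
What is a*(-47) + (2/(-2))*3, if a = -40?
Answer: 1877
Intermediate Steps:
a*(-47) + (2/(-2))*3 = -40*(-47) + (2/(-2))*3 = 1880 + (2*(-½))*3 = 1880 - 1*3 = 1880 - 3 = 1877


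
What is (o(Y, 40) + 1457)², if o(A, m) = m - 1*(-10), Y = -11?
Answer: 2271049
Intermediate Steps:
o(A, m) = 10 + m (o(A, m) = m + 10 = 10 + m)
(o(Y, 40) + 1457)² = ((10 + 40) + 1457)² = (50 + 1457)² = 1507² = 2271049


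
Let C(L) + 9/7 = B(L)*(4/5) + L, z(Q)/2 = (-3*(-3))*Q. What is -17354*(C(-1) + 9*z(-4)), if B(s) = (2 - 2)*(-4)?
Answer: 78995408/7 ≈ 1.1285e+7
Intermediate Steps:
B(s) = 0 (B(s) = 0*(-4) = 0)
z(Q) = 18*Q (z(Q) = 2*((-3*(-3))*Q) = 2*(9*Q) = 18*Q)
C(L) = -9/7 + L (C(L) = -9/7 + (0*(4/5) + L) = -9/7 + (0 + L) = -9/7 + L)
-17354*(C(-1) + 9*z(-4)) = -17354*((-9/7 - 1) + 9*(18*(-4))) = -17354*(-16/7 + 9*(-72)) = -17354*(-16/7 - 648) = -17354*(-4552/7) = 78995408/7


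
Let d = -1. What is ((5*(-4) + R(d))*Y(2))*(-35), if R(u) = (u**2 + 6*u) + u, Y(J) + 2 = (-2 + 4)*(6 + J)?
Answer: 12740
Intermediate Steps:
Y(J) = 10 + 2*J (Y(J) = -2 + (-2 + 4)*(6 + J) = -2 + 2*(6 + J) = -2 + (12 + 2*J) = 10 + 2*J)
R(u) = u**2 + 7*u
((5*(-4) + R(d))*Y(2))*(-35) = ((5*(-4) - (7 - 1))*(10 + 2*2))*(-35) = ((-20 - 1*6)*(10 + 4))*(-35) = ((-20 - 6)*14)*(-35) = -26*14*(-35) = -364*(-35) = 12740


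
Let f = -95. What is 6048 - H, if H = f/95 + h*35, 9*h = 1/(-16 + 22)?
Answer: 326611/54 ≈ 6048.4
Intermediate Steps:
h = 1/54 (h = 1/(9*(-16 + 22)) = (⅑)/6 = (⅑)*(⅙) = 1/54 ≈ 0.018519)
H = -19/54 (H = -95/95 + (1/54)*35 = -95*1/95 + 35/54 = -1 + 35/54 = -19/54 ≈ -0.35185)
6048 - H = 6048 - 1*(-19/54) = 6048 + 19/54 = 326611/54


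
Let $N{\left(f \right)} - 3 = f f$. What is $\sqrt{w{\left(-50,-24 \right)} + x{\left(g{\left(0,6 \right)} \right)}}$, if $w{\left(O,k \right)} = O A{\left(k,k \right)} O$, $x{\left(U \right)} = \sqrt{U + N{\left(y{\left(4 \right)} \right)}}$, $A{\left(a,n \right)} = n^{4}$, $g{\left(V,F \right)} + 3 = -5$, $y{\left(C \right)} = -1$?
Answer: $\sqrt{829440000 + 2 i} \approx 28800.0 + 3.0 \cdot 10^{-5} i$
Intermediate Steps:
$N{\left(f \right)} = 3 + f^{2}$ ($N{\left(f \right)} = 3 + f f = 3 + f^{2}$)
$g{\left(V,F \right)} = -8$ ($g{\left(V,F \right)} = -3 - 5 = -8$)
$x{\left(U \right)} = \sqrt{4 + U}$ ($x{\left(U \right)} = \sqrt{U + \left(3 + \left(-1\right)^{2}\right)} = \sqrt{U + \left(3 + 1\right)} = \sqrt{U + 4} = \sqrt{4 + U}$)
$w{\left(O,k \right)} = O^{2} k^{4}$ ($w{\left(O,k \right)} = O k^{4} O = O^{2} k^{4}$)
$\sqrt{w{\left(-50,-24 \right)} + x{\left(g{\left(0,6 \right)} \right)}} = \sqrt{\left(-50\right)^{2} \left(-24\right)^{4} + \sqrt{4 - 8}} = \sqrt{2500 \cdot 331776 + \sqrt{-4}} = \sqrt{829440000 + 2 i}$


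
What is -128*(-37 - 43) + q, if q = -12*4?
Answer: 10192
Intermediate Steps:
q = -48
-128*(-37 - 43) + q = -128*(-37 - 43) - 48 = -128*(-80) - 48 = 10240 - 48 = 10192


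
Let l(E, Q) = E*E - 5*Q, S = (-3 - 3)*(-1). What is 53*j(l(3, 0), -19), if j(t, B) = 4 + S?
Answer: 530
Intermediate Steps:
S = 6 (S = -6*(-1) = 6)
l(E, Q) = E² - 5*Q
j(t, B) = 10 (j(t, B) = 4 + 6 = 10)
53*j(l(3, 0), -19) = 53*10 = 530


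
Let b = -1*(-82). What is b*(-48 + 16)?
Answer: -2624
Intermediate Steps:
b = 82
b*(-48 + 16) = 82*(-48 + 16) = 82*(-32) = -2624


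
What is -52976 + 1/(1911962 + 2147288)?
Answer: -215042827999/4059250 ≈ -52976.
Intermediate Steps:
-52976 + 1/(1911962 + 2147288) = -52976 + 1/4059250 = -215042827999/4059250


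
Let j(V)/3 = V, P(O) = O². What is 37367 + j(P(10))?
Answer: 37667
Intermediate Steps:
j(V) = 3*V
37367 + j(P(10)) = 37367 + 3*10² = 37367 + 3*100 = 37367 + 300 = 37667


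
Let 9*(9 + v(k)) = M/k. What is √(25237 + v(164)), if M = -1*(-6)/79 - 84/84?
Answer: √9528119784721/19434 ≈ 158.83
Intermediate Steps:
M = -73/79 (M = 6*(1/79) - 84*1/84 = 6/79 - 1 = -73/79 ≈ -0.92405)
v(k) = -9 - 73/(711*k) (v(k) = -9 + (-73/(79*k))/9 = -9 - 73/(711*k))
√(25237 + v(164)) = √(25237 + (-9 - 73/711/164)) = √(25237 + (-9 - 73/711*1/164)) = √(25237 + (-9 - 73/116604)) = √(25237 - 1049509/116604) = √(2941685639/116604) = √9528119784721/19434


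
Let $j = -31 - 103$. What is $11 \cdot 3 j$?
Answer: $-4422$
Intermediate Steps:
$j = -134$ ($j = -31 - 103 = -134$)
$11 \cdot 3 j = 11 \cdot 3 \left(-134\right) = 33 \left(-134\right) = -4422$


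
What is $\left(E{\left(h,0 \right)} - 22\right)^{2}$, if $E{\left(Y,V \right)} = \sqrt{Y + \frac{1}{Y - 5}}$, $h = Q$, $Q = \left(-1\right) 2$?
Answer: $\frac{\left(154 - i \sqrt{105}\right)^{2}}{49} \approx 481.86 - 64.409 i$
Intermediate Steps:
$Q = -2$
$h = -2$
$E{\left(Y,V \right)} = \sqrt{Y + \frac{1}{-5 + Y}}$
$\left(E{\left(h,0 \right)} - 22\right)^{2} = \left(\sqrt{\frac{1 - 2 \left(-5 - 2\right)}{-5 - 2}} - 22\right)^{2} = \left(\sqrt{\frac{1 - -14}{-7}} - 22\right)^{2} = \left(\sqrt{- \frac{1 + 14}{7}} - 22\right)^{2} = \left(\sqrt{\left(- \frac{1}{7}\right) 15} - 22\right)^{2} = \left(\sqrt{- \frac{15}{7}} - 22\right)^{2} = \left(\frac{i \sqrt{105}}{7} - 22\right)^{2} = \left(-22 + \frac{i \sqrt{105}}{7}\right)^{2}$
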